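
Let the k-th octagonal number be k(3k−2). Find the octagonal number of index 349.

The 349th octagonal number is n(3n−2) with n = 349.
349·(3·349 − 2) = 349·1045 = 364705.

364705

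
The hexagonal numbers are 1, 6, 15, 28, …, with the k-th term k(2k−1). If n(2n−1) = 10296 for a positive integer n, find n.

Set n(2n−1) = 10296, giving 2n² − n − 10296 = 0.
The discriminant is 1 + 8·10296 = 82369, and √82369 = 287.
So n = (1 + 287) / 4 = 288/4 = 72.

72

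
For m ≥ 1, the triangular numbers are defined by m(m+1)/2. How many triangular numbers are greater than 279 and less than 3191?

The n-th triangular number is n(n+1)/2.
Smallest index with value > 279: n = 24 (giving 300).
Largest index with value < 3191: n = 79 (giving 3160).
Indices 24 through 79: 56 terms.

56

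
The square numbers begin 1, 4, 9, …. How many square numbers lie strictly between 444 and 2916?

The n-th square number is n².
Smallest index with value > 444: n = 22 (giving 484).
Largest index with value < 2916: n = 53 (giving 2809).
Indices 22 through 53: 32 terms.

32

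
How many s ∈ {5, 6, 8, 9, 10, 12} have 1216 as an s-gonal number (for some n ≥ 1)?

s = 5: P(5, 28) = 1162 and P(5, 29) = 1247; 1216 is not s-gonal.
s = 6: P(6, 24) = 1128 and P(6, 25) = 1225; 1216 is not s-gonal.
s = 8: P(8, 20) = 1160 and P(8, 21) = 1281; 1216 is not s-gonal.
s = 9: P(9, 19) = 1216. ✓
s = 10: P(10, 17) = 1105 and P(10, 18) = 1242; 1216 is not s-gonal.
s = 12: P(12, 16) = 1216. ✓
Hits: s ∈ {9, 12} → 2.

2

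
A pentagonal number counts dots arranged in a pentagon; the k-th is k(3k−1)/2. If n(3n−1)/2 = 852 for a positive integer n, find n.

24

Set n(3n−1)/2 = 852, giving 3n² − n − 1704 = 0.
The discriminant is 1 + 24·852 = 20449, and √20449 = 143.
So n = (1 + 143) / 6 = 144/6 = 24.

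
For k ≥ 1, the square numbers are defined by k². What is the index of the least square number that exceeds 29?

Solve n² > 29 for integer n.
The largest n with value ≤ 29 is 5 (since 25 ≤ 29 < 36), so the first above is n = 6, value 36.

6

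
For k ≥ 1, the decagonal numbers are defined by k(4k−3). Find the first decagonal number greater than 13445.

13747

Solve n(4n−3) > 13445 for integer n.
The largest n with value ≤ 13445 is 58 (since 13282 ≤ 13445 < 13747), so the first above is n = 59, value 13747.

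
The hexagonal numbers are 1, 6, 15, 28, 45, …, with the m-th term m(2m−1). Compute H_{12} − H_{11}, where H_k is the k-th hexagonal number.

45

Consecutive hexagonal numbers differ by 4n − 3: here 4·12 − 3 = 45.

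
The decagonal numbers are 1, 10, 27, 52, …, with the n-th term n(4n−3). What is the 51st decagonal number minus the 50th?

Consecutive decagonal numbers differ by 8n − 7: here 8·51 − 7 = 401.

401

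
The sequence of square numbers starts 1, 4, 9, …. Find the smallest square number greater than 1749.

1764

Solve n² > 1749 for integer n.
The largest n with value ≤ 1749 is 41 (since 1681 ≤ 1749 < 1764), so the first above is n = 42, value 1764.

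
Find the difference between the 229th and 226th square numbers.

229² = 52441 and 226² = 51076.
Difference: 52441 − 51076 = 1365.

1365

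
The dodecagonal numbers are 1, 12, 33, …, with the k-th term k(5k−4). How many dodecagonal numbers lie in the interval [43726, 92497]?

The n-th dodecagonal number is n(5n−4).
Smallest index with value ≥ 43726: n = 94 (giving 43804).
Largest index with value ≤ 92497: n = 136 (giving 91936).
Indices 94 through 136: 43 terms.

43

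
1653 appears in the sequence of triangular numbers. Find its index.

Set n(n+1)/2 = 1653, giving n² + n − 3306 = 0.
The discriminant is 1 + 8·1653 = 13225, and √13225 = 115.
So n = (-1 + 115) / 2 = 114/2 = 57.

57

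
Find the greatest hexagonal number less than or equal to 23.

Solve n(2n−1) ≤ 23 for integer n.
n = 3 gives 15 ≤ 23, while n = 4 gives 28 > 23; so the answer is 15.

15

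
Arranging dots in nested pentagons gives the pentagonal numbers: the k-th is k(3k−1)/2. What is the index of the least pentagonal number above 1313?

Solve n(3n−1)/2 > 1313 for integer n.
The largest n with value ≤ 1313 is 29 (since 1247 ≤ 1313 < 1335), so the first above is n = 30, value 1335.

30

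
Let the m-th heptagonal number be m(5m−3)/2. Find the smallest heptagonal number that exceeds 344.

403

Solve n(5n−3)/2 > 344 for integer n.
The largest n with value ≤ 344 is 12 (since 342 ≤ 344 < 403), so the first above is n = 13, value 403.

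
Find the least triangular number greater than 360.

378

Solve n(n+1)/2 > 360 for integer n.
The largest n with value ≤ 360 is 26 (since 351 ≤ 360 < 378), so the first above is n = 27, value 378.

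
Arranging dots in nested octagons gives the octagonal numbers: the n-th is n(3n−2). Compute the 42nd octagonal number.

5208

42·(3·42 − 2) = 42·124 = 5208.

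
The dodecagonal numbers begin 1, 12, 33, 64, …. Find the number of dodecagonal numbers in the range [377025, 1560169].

The n-th dodecagonal number is n(5n−4).
Smallest index with value ≥ 377025: n = 275 (giving 377025).
Largest index with value ≤ 1560169: n = 559 (giving 1560169).
Indices 275 through 559: 285 terms.

285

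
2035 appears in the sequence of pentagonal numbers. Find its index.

37

Set n(3n−1)/2 = 2035, giving 3n² − n − 4070 = 0.
The discriminant is 1 + 24·2035 = 48841, and √48841 = 221.
So n = (1 + 221) / 6 = 222/6 = 37.
Check: 37·(3·37 − 1)/2 = 2035. ✓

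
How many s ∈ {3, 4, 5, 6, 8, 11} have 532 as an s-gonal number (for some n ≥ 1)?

s = 3: P(3, 32) = 528 and P(3, 33) = 561; 532 is not s-gonal.
s = 4: P(4, 23) = 529 and P(4, 24) = 576; 532 is not s-gonal.
s = 5: P(5, 19) = 532. ✓
s = 6: P(6, 16) = 496 and P(6, 17) = 561; 532 is not s-gonal.
s = 8: P(8, 13) = 481 and P(8, 14) = 560; 532 is not s-gonal.
s = 11: P(11, 11) = 506 and P(11, 12) = 606; 532 is not s-gonal.
Hits: s ∈ {5} → 1.

1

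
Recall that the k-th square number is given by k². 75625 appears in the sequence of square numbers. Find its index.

We need n² = 75625, so n = √75625 = 275.

275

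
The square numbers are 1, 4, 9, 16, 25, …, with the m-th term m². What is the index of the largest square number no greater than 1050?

32

Solve n² ≤ 1050 for integer n.
n = 32 gives 1024 ≤ 1050, while n = 33 gives 1089 > 1050; so the answer is index 32.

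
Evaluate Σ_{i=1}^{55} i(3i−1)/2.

84700

Σ i(3i−1)/2 = (3Σi² − Σi) / 2 over i = 1..55.
Σi = 1540 and Σi² = 56980.
(3·56980 − 1·1540) / 2 = 169400/2 = 84700.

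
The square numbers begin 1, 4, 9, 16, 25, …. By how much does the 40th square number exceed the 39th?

n² − (n−1)² = 2n − 1, so 40² − 39² = 2·40 − 1 = 79.

79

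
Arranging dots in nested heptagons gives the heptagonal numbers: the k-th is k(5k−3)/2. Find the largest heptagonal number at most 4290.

Solve n(5n−3)/2 ≤ 4290 for integer n.
n = 41 gives 4141 ≤ 4290, while n = 42 gives 4347 > 4290; so the answer is 4141.

4141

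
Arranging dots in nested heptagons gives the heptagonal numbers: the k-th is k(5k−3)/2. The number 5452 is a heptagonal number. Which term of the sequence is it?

47

Set n(5n−3)/2 = 5452, giving 5n² − 3n − 10904 = 0.
The discriminant is 9 + 40·5452 = 218089, and √218089 = 467.
So n = (3 + 467) / 10 = 470/10 = 47.
Check: 47·(5·47 − 3)/2 = 5452. ✓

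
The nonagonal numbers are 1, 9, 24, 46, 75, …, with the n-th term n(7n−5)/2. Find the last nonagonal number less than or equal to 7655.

7614

Solve n(7n−5)/2 ≤ 7655 for integer n.
n = 47 gives 7614 ≤ 7655, while n = 48 gives 7944 > 7655; so the answer is 7614.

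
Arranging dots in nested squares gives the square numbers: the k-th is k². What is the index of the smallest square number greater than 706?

Solve n² > 706 for integer n.
The largest n with value ≤ 706 is 26 (since 676 ≤ 706 < 729), so the first above is n = 27, value 729.

27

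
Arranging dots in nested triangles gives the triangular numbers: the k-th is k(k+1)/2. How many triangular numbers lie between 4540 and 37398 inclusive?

The n-th triangular number is n(n+1)/2.
Smallest index with value ≥ 4540: n = 95 (giving 4560).
Largest index with value ≤ 37398: n = 272 (giving 37128).
Indices 95 through 272: 178 terms.

178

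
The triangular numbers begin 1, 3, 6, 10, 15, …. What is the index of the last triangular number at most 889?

41

Solve n(n+1)/2 ≤ 889 for integer n.
n = 41 gives 861 ≤ 889, while n = 42 gives 903 > 889; so the answer is index 41.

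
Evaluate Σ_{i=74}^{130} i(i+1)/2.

307135

Σ i(i+1)/2 = (Σi² + Σi) / 2 over i = 74..130.
Σi = 8515 − 2701 = 5814 and Σi² = 740805 − 132349 = 608456.
(1·608456 + 1·5814) / 2 = 614270/2 = 307135.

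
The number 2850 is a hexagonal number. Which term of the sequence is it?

Set n(2n−1) = 2850, giving 2n² − n − 2850 = 0.
The discriminant is 1 + 8·2850 = 22801, and √22801 = 151.
So n = (1 + 151) / 4 = 152/4 = 38.

38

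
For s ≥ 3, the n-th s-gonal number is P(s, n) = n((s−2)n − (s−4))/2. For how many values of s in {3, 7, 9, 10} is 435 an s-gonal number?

1

s = 3: P(3, 29) = 435. ✓
s = 7: P(7, 13) = 403 and P(7, 14) = 469; 435 is not s-gonal.
s = 9: P(9, 11) = 396 and P(9, 12) = 474; 435 is not s-gonal.
s = 10: P(10, 10) = 370 and P(10, 11) = 451; 435 is not s-gonal.
Hits: s ∈ {3} → 1.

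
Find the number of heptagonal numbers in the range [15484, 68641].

88

The n-th heptagonal number is n(5n−3)/2.
Smallest index with value ≥ 15484: n = 79 (giving 15484).
Largest index with value ≤ 68641: n = 166 (giving 68641).
Indices 79 through 166: 88 terms.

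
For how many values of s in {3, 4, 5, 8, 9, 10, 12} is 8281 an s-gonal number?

s = 3: P(3, 128) = 8256 and P(3, 129) = 8385; 8281 is not s-gonal.
s = 4: P(4, 91) = 8281. ✓
s = 5: P(5, 74) = 8177 and P(5, 75) = 8400; 8281 is not s-gonal.
s = 8: P(8, 52) = 8008 and P(8, 53) = 8321; 8281 is not s-gonal.
s = 9: P(9, 49) = 8281. ✓
s = 10: P(10, 45) = 7965 and P(10, 46) = 8326; 8281 is not s-gonal.
s = 12: P(12, 41) = 8241 and P(12, 42) = 8652; 8281 is not s-gonal.
Hits: s ∈ {4, 9} → 2.

2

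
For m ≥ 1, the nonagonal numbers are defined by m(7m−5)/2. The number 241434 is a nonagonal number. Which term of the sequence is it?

263

Set n(7n−5)/2 = 241434, giving 7n² − 5n − 482868 = 0.
The discriminant is 25 + 56·241434 = 13520329, and √13520329 = 3677.
So n = (5 + 3677) / 14 = 3682/14 = 263.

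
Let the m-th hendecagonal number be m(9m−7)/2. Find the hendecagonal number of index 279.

349308

The 279th hendecagonal number is n(9n−7)/2 with n = 279.
279·(9·279 − 7)/2 = 279·2504/2 = 279·1252 = 349308.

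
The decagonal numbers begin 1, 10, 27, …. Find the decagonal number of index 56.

56·(4·56 − 3) = 56·221 = 12376.

12376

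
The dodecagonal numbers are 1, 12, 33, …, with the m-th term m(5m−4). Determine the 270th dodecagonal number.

363420

270·(5·270 − 4) = 270·1346 = 363420.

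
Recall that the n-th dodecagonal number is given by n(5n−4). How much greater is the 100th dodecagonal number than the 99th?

Consecutive dodecagonal numbers differ by 10n − 9: here 10·100 − 9 = 991.

991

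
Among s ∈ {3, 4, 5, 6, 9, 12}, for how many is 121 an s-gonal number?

1

s = 3: P(3, 15) = 120 and P(3, 16) = 136; 121 is not s-gonal.
s = 4: P(4, 11) = 121. ✓
s = 5: P(5, 9) = 117 and P(5, 10) = 145; 121 is not s-gonal.
s = 6: P(6, 8) = 120 and P(6, 9) = 153; 121 is not s-gonal.
s = 9: P(9, 6) = 111 and P(9, 7) = 154; 121 is not s-gonal.
s = 12: P(12, 5) = 105 and P(12, 6) = 156; 121 is not s-gonal.
Hits: s ∈ {4} → 1.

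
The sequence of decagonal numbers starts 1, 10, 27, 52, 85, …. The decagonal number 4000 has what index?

Set n(4n−3) = 4000, giving 4n² − 3n − 4000 = 0.
So n = (3 + 253) / 8 = 256/8 = 32.

32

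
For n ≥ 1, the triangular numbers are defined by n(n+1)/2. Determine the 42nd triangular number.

903

The 42nd triangular number is n(n+1)/2 with n = 42.
42·43/2 = 1806/2 = 903.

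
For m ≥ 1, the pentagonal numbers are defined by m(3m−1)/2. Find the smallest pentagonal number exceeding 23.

35

Solve n(3n−1)/2 > 23 for integer n.
The largest n with value ≤ 23 is 4 (since 22 ≤ 23 < 35), so the first above is n = 5, value 35.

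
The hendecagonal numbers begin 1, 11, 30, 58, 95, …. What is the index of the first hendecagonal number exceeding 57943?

114

Solve n(9n−7)/2 > 57943 for integer n.
The largest n with value ≤ 57943 is 113 (since 57065 ≤ 57943 < 58083), so the first above is n = 114, value 58083.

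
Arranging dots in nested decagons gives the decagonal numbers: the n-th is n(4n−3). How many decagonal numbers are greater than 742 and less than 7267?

28

The n-th decagonal number is n(4n−3).
Smallest index with value > 742: n = 15 (giving 855).
Largest index with value < 7267: n = 42 (giving 6930).
Indices 15 through 42: 28 terms.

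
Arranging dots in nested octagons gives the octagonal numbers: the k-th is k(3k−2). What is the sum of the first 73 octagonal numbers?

391645

Σ i(3i−2) = 3Σi² − 2Σi over i = 1..73.
Σi = 2701 and Σi² = 132349.
3·132349 − 2·2701 = 391645.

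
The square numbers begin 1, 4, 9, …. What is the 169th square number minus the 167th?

672

169² = 28561 and 167² = 27889.
Difference: 28561 − 27889 = 672.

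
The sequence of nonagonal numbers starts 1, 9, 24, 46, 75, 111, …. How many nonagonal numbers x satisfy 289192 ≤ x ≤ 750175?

The n-th nonagonal number is n(7n−5)/2.
Smallest index with value ≥ 289192: n = 288 (giving 289584).
Largest index with value ≤ 750175: n = 463 (giving 749134).
Indices 288 through 463: 176 terms.

176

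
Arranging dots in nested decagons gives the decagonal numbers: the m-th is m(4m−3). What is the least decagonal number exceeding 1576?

Solve n(4n−3) > 1576 for integer n.
The largest n with value ≤ 1576 is 20 (since 1540 ≤ 1576 < 1701), so the first above is n = 21, value 1701.

1701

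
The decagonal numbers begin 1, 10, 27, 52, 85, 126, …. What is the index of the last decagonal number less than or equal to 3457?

29

Solve n(4n−3) ≤ 3457 for integer n.
n = 29 gives 3277 ≤ 3457, while n = 30 gives 3510 > 3457; so the answer is index 29.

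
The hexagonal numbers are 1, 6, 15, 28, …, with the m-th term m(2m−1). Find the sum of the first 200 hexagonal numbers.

5353300

Σ i(2i−1) = 2Σi² − Σi over i = 1..200.
Σi = 20100 and Σi² = 2686700.
2·2686700 − 1·20100 = 5353300.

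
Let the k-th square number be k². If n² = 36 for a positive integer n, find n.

We need n² = 36, so n = √36 = 6.
Check: 6² = 36. ✓

6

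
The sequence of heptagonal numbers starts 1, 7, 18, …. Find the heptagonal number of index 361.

325261

The 361st heptagonal number is n(5n−3)/2 with n = 361.
361·(5·361 − 3)/2 = 361·1802/2 = 361·901 = 325261.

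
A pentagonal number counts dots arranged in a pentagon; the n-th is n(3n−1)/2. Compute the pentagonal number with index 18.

18·(3·18 − 1)/2 = 18·53/2 = 477.

477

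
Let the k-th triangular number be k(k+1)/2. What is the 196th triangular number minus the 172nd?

196·197/2 = 19306 and 172·173/2 = 14878.
Difference: 19306 − 14878 = 4428.

4428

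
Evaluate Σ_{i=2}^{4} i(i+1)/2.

Σ i(i+1)/2 = (Σi² + Σi) / 2 over i = 2..4.
Σi = 10 − 1 = 9 and Σi² = 30 − 1 = 29.
(1·29 + 1·9) / 2 = 38/2 = 19.

19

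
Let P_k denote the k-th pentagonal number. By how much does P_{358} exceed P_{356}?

2141

358·(3·358 − 1)/2 = 192067 and 356·(3·356 − 1)/2 = 189926.
Difference: 192067 − 189926 = 2141.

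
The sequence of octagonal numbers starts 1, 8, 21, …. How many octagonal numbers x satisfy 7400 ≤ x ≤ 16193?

24

The n-th octagonal number is n(3n−2).
Smallest index with value ≥ 7400: n = 50 (giving 7400).
Largest index with value ≤ 16193: n = 73 (giving 15841).
Indices 50 through 73: 24 terms.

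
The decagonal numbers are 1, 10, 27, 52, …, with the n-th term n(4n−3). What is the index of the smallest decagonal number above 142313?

Solve n(4n−3) > 142313 for integer n.
The largest n with value ≤ 142313 is 188 (since 140812 ≤ 142313 < 142317), so the first above is n = 189, value 142317.

189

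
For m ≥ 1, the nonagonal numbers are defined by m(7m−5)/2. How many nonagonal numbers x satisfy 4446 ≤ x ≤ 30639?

The n-th nonagonal number is n(7n−5)/2.
Smallest index with value ≥ 4446: n = 36 (giving 4446).
Largest index with value ≤ 30639: n = 93 (giving 30039).
Indices 36 through 93: 58 terms.

58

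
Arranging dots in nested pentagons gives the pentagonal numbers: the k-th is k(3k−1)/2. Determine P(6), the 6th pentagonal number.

51

The 6th pentagonal number is n(3n−1)/2 with n = 6.
6·(3·6 − 1)/2 = 6·17/2 = 51.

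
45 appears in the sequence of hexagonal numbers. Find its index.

5

Set n(2n−1) = 45, giving 2n² − n − 45 = 0.
The discriminant is 1 + 8·45 = 361, and √361 = 19.
So n = (1 + 19) / 4 = 20/4 = 5.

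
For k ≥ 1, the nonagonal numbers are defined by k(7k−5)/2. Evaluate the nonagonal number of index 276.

The 276th nonagonal number is n(7n−5)/2 with n = 276.
276·(7·276 − 5)/2 = 276·1927/2 = 265926.

265926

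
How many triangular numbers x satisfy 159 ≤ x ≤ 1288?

The n-th triangular number is n(n+1)/2.
Smallest index with value ≥ 159: n = 18 (giving 171).
Largest index with value ≤ 1288: n = 50 (giving 1275).
Indices 18 through 50: 33 terms.

33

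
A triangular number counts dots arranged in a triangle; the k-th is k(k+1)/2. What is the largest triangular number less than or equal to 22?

Solve n(n+1)/2 ≤ 22 for integer n.
n = 6 gives 21 ≤ 22, while n = 7 gives 28 > 22; so the answer is 21.

21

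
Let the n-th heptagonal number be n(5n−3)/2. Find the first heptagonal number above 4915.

Solve n(5n−3)/2 > 4915 for integer n.
The largest n with value ≤ 4915 is 44 (since 4774 ≤ 4915 < 4995), so the first above is n = 45, value 4995.

4995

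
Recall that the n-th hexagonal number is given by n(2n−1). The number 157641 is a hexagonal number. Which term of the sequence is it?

Set n(2n−1) = 157641, giving 2n² − n − 157641 = 0.
The discriminant is 1 + 8·157641 = 1261129, and √1261129 = 1123.
So n = (1 + 1123) / 4 = 1124/4 = 281.
Check: 281·(2·281 − 1) = 157641. ✓

281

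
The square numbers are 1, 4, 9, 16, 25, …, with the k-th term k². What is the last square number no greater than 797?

784

Solve n² ≤ 797 for integer n.
n = 28 gives 784 ≤ 797, while n = 29 gives 841 > 797; so the answer is 784.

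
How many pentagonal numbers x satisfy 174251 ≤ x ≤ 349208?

The n-th pentagonal number is n(3n−1)/2.
Smallest index with value ≥ 174251: n = 341 (giving 174251).
Largest index with value ≤ 349208: n = 482 (giving 348245).
Indices 341 through 482: 142 terms.

142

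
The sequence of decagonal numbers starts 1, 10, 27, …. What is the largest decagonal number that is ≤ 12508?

Solve n(4n−3) ≤ 12508 for integer n.
n = 56 gives 12376 ≤ 12508, while n = 57 gives 12825 > 12508; so the answer is 12376.

12376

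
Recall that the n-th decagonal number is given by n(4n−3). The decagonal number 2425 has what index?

Set n(4n−3) = 2425, giving 4n² − 3n − 2425 = 0.
The discriminant is 9 + 16·2425 = 38809, and √38809 = 197.
So n = (3 + 197) / 8 = 200/8 = 25.

25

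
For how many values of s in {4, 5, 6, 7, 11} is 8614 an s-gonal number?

s = 4: P(4, 92) = 8464 and P(4, 93) = 8649; 8614 is not s-gonal.
s = 5: P(5, 75) = 8400 and P(5, 76) = 8626; 8614 is not s-gonal.
s = 6: P(6, 65) = 8385 and P(6, 66) = 8646; 8614 is not s-gonal.
s = 7: P(7, 59) = 8614. ✓
s = 11: P(11, 44) = 8558 and P(11, 45) = 8955; 8614 is not s-gonal.
Hits: s ∈ {7} → 1.

1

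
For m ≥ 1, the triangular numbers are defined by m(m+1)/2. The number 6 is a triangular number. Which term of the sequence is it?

Set n(n+1)/2 = 6, giving n² + n − 12 = 0.
The discriminant is 1 + 8·6 = 49, and √49 = 7.
So n = (-1 + 7) / 2 = 6/2 = 3.
Check: 3·4/2 = 6. ✓

3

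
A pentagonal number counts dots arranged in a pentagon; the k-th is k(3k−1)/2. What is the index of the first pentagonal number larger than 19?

4

Solve n(3n−1)/2 > 19 for integer n.
The largest n with value ≤ 19 is 3 (since 12 ≤ 19 < 22), so the first above is n = 4, value 22.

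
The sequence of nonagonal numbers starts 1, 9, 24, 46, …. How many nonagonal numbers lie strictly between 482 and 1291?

7

The n-th nonagonal number is n(7n−5)/2.
Smallest index with value > 482: n = 13 (giving 559).
Largest index with value < 1291: n = 19 (giving 1216).
Indices 13 through 19: 7 terms.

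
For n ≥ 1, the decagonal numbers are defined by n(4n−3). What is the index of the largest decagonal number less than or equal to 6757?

41

Solve n(4n−3) ≤ 6757 for integer n.
n = 41 gives 6601 ≤ 6757, while n = 42 gives 6930 > 6757; so the answer is index 41.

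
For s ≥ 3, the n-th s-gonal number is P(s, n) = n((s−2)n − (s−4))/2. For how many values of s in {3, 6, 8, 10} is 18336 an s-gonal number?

2

s = 3: P(3, 191) = 18336. ✓
s = 6: P(6, 96) = 18336. ✓
s = 8: P(8, 78) = 18096 and P(8, 79) = 18565; 18336 is not s-gonal.
s = 10: P(10, 68) = 18292 and P(10, 69) = 18837; 18336 is not s-gonal.
Hits: s ∈ {3, 6} → 2.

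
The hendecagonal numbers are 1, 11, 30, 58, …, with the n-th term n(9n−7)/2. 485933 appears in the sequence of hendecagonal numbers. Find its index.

Set n(9n−7)/2 = 485933, giving 9n² − 7n − 971866 = 0.
The discriminant is 49 + 72·485933 = 34987225, and √34987225 = 5915.
So n = (7 + 5915) / 18 = 5922/18 = 329.

329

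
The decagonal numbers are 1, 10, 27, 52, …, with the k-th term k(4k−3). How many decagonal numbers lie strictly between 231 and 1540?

The n-th decagonal number is n(4n−3).
Smallest index with value > 231: n = 8 (giving 232).
Largest index with value < 1540: n = 19 (giving 1387).
Indices 8 through 19: 12 terms.

12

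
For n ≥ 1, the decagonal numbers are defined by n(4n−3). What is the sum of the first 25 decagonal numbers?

21125

Σ i(4i−3) = 4Σi² − 3Σi over i = 1..25.
Σi = 325 and Σi² = 5525.
4·5525 − 3·325 = 21125.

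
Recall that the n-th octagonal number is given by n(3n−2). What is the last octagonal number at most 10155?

9976

Solve n(3n−2) ≤ 10155 for integer n.
n = 58 gives 9976 ≤ 10155, while n = 59 gives 10325 > 10155; so the answer is 9976.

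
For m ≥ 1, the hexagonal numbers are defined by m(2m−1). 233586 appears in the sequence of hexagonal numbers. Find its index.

Set n(2n−1) = 233586, giving 2n² − n − 233586 = 0.
The discriminant is 1 + 8·233586 = 1868689, and √1868689 = 1367.
So n = (1 + 1367) / 4 = 1368/4 = 342.
Check: 342·(2·342 − 1) = 233586. ✓

342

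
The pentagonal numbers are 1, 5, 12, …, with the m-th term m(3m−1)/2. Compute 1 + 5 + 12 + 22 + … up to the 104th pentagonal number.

567840

Σ i(3i−1)/2 = (3Σi² − Σi) / 2 over i = 1..104.
Σi = 5460 and Σi² = 380380.
(3·380380 − 1·5460) / 2 = 1135680/2 = 567840.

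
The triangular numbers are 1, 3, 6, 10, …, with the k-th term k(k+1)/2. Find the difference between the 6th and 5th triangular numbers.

6

Consecutive triangular numbers differ by n: T_{6} − T_{5} = 6.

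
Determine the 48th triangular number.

The 48th triangular number is n(n+1)/2 with n = 48.
48·49/2 = 2352/2 = 1176.

1176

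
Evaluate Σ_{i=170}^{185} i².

504440

Σ_{i=170}^{185} i² = 2127685 − 1623245 = 504440.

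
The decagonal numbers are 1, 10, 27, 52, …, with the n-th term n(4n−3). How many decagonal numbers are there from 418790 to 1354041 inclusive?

259

The n-th decagonal number is n(4n−3).
Smallest index with value ≥ 418790: n = 324 (giving 418932).
Largest index with value ≤ 1354041: n = 582 (giving 1353150).
Indices 324 through 582: 259 terms.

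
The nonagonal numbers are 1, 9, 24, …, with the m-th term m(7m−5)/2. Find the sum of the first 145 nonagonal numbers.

Σ i(7i−5)/2 = (7Σi² − 5Σi) / 2 over i = 1..145.
Σi = 10585 and Σi² = 1026745.
(7·1026745 − 5·10585) / 2 = 7134290/2 = 3567145.

3567145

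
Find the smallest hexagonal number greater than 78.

91

Solve n(2n−1) > 78 for integer n.
The largest n with value ≤ 78 is 6 (since 66 ≤ 78 < 91), so the first above is n = 7, value 91.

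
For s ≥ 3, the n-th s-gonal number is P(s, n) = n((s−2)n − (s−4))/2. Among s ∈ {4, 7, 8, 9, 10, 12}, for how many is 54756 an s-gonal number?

s = 4: P(4, 234) = 54756. ✓
s = 7: P(7, 148) = 54538 and P(7, 149) = 55279; 54756 is not s-gonal.
s = 8: P(8, 135) = 54405 and P(8, 136) = 55216; 54756 is not s-gonal.
s = 9: P(9, 125) = 54375 and P(9, 126) = 55251; 54756 is not s-gonal.
s = 10: P(10, 117) = 54405 and P(10, 118) = 55342; 54756 is not s-gonal.
s = 12: P(12, 105) = 54705 and P(12, 106) = 55756; 54756 is not s-gonal.
Hits: s ∈ {4} → 1.

1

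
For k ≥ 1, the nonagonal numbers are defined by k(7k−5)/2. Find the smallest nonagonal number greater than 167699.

Solve n(7n−5)/2 > 167699 for integer n.
The largest n with value ≤ 167699 is 219 (since 167316 ≤ 167699 < 168850), so the first above is n = 220, value 168850.

168850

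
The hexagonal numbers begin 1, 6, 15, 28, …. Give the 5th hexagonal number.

5·(2·5 − 1) = 5·9 = 45.

45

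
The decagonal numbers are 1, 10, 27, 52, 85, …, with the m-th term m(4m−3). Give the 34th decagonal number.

4522

34·(4·34 − 3) = 34·133 = 4522.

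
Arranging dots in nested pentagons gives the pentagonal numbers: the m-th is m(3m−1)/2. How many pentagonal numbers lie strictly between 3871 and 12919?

The n-th pentagonal number is n(3n−1)/2.
Smallest index with value > 3871: n = 51 (giving 3876).
Largest index with value < 12919: n = 92 (giving 12650).
Indices 51 through 92: 42 terms.

42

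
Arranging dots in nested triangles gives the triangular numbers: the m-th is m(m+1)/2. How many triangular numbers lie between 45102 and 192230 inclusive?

320

The n-th triangular number is n(n+1)/2.
Smallest index with value ≥ 45102: n = 300 (giving 45150).
Largest index with value ≤ 192230: n = 619 (giving 191890).
Indices 300 through 619: 320 terms.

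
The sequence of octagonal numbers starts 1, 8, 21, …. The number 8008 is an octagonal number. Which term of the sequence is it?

Set n(3n−2) = 8008, giving 3n² − 2n − 8008 = 0.
So n = (2 + 310) / 6 = 312/6 = 52.

52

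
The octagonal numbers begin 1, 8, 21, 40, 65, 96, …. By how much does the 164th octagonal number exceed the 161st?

2919

164·(3·164 − 2) = 80360 and 161·(3·161 − 2) = 77441.
Difference: 80360 − 77441 = 2919.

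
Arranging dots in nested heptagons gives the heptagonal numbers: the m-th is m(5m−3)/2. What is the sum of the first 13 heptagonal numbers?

Σ i(5i−3)/2 = (5Σi² − 3Σi) / 2 over i = 1..13.
Σi = 91 and Σi² = 819.
(5·819 − 3·91) / 2 = 3822/2 = 1911.

1911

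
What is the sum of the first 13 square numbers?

819

Σ_{i=1}^{13} i² = 13·14·27/6 = 819.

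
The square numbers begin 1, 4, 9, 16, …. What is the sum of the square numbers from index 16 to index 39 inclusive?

Σ_{i=16}^{39} i² = 20540 − 1240 = 19300.

19300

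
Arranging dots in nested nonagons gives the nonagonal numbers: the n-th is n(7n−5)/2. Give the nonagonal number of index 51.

51·(7·51 − 5)/2 = 51·352/2 = 51·176 = 8976.

8976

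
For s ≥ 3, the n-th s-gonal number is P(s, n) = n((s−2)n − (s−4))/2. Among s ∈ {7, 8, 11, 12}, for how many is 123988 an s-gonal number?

s = 7: P(7, 223) = 123988. ✓
s = 8: P(8, 203) = 123221 and P(8, 204) = 124440; 123988 is not s-gonal.
s = 11: P(11, 166) = 123421 and P(11, 167) = 124916; 123988 is not s-gonal.
s = 12: P(12, 157) = 122617 and P(12, 158) = 124188; 123988 is not s-gonal.
Hits: s ∈ {7} → 1.

1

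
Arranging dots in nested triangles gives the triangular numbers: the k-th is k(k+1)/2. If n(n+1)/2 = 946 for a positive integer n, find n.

43

Set n(n+1)/2 = 946, giving n² + n − 1892 = 0.
So n = (-1 + 87) / 2 = 86/2 = 43.
Check: 43·44/2 = 946. ✓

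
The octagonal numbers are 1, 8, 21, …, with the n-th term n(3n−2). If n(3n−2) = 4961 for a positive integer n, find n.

41

Set n(3n−2) = 4961, giving 3n² − 2n − 4961 = 0.
The discriminant is 4 + 12·4961 = 59536, and √59536 = 244.
So n = (2 + 244) / 6 = 246/6 = 41.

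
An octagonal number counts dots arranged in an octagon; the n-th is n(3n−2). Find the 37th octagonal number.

4033

37·(3·37 − 2) = 37·109 = 4033.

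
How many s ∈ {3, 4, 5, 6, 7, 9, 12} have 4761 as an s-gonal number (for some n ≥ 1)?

1

s = 3: P(3, 97) = 4753 and P(3, 98) = 4851; 4761 is not s-gonal.
s = 4: P(4, 69) = 4761. ✓
s = 5: P(5, 56) = 4676 and P(5, 57) = 4845; 4761 is not s-gonal.
s = 6: P(6, 49) = 4753 and P(6, 50) = 4950; 4761 is not s-gonal.
s = 7: P(7, 43) = 4558 and P(7, 44) = 4774; 4761 is not s-gonal.
s = 9: P(9, 37) = 4699 and P(9, 38) = 4959; 4761 is not s-gonal.
s = 12: P(12, 31) = 4681 and P(12, 32) = 4992; 4761 is not s-gonal.
Hits: s ∈ {4} → 1.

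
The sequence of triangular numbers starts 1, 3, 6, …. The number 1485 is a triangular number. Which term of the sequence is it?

54

Set n(n+1)/2 = 1485, giving n² + n − 2970 = 0.
So n = (-1 + 109) / 2 = 108/2 = 54.
Check: 54·55/2 = 1485. ✓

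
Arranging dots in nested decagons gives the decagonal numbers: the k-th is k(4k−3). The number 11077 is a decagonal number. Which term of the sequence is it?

Set n(4n−3) = 11077, giving 4n² − 3n − 11077 = 0.
The discriminant is 9 + 16·11077 = 177241, and √177241 = 421.
So n = (3 + 421) / 8 = 424/8 = 53.
Check: 53·(4·53 − 3) = 11077. ✓

53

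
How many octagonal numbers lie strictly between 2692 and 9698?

The n-th octagonal number is n(3n−2).
Smallest index with value > 2692: n = 31 (giving 2821).
Largest index with value < 9698: n = 57 (giving 9633).
Indices 31 through 57: 27 terms.

27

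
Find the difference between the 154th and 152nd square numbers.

612

154² = 23716 and 152² = 23104.
Difference: 23716 − 23104 = 612.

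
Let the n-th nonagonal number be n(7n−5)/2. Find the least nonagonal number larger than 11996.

12036

Solve n(7n−5)/2 > 11996 for integer n.
The largest n with value ≤ 11996 is 58 (since 11629 ≤ 11996 < 12036), so the first above is n = 59, value 12036.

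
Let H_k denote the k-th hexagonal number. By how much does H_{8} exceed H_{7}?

29

Consecutive hexagonal numbers differ by 4n − 3: here 4·8 − 3 = 29.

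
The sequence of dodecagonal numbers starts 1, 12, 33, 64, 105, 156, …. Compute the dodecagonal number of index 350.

611100

The 350th dodecagonal number is n(5n−4) with n = 350.
350·(5·350 − 4) = 350·1746 = 611100.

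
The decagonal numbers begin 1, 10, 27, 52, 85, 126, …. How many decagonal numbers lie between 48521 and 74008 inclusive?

26

The n-th decagonal number is n(4n−3).
Smallest index with value ≥ 48521: n = 111 (giving 48951).
Largest index with value ≤ 74008: n = 136 (giving 73576).
Indices 111 through 136: 26 terms.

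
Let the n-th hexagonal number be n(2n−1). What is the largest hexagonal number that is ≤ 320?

Solve n(2n−1) ≤ 320 for integer n.
n = 12 gives 276 ≤ 320, while n = 13 gives 325 > 320; so the answer is 276.

276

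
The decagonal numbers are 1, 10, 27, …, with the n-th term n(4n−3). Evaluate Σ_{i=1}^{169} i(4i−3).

Σ i(4i−3) = 4Σi² − 3Σi over i = 1..169.
Σi = 14365 and Σi² = 1623245.
4·1623245 − 3·14365 = 6449885.

6449885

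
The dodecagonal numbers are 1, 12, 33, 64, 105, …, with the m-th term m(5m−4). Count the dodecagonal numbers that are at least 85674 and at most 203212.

The n-th dodecagonal number is n(5n−4).
Smallest index with value ≥ 85674: n = 132 (giving 86592).
Largest index with value ≤ 203212: n = 202 (giving 203212).
Indices 132 through 202: 71 terms.

71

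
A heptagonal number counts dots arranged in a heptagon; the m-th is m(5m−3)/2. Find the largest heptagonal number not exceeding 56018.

55279

Solve n(5n−3)/2 ≤ 56018 for integer n.
n = 149 gives 55279 ≤ 56018, while n = 150 gives 56025 > 56018; so the answer is 55279.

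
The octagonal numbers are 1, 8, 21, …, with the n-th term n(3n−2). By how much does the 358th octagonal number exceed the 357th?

2143

Consecutive octagonal numbers differ by 6n − 5: here 6·358 − 5 = 2143.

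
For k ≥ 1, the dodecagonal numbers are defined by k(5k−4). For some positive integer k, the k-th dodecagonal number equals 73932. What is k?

Set n(5n−4) = 73932, giving 5n² − 4n − 73932 = 0.
So n = (4 + 1216) / 10 = 1220/10 = 122.

122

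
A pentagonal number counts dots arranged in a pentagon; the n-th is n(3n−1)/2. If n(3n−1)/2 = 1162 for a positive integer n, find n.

Set n(3n−1)/2 = 1162, giving 3n² − n − 2324 = 0.
The discriminant is 1 + 24·1162 = 27889, and √27889 = 167.
So n = (1 + 167) / 6 = 168/6 = 28.

28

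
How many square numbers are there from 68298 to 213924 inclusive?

The n-th square number is n².
Smallest index with value ≥ 68298: n = 262 (giving 68644).
Largest index with value ≤ 213924: n = 462 (giving 213444).
Indices 262 through 462: 201 terms.

201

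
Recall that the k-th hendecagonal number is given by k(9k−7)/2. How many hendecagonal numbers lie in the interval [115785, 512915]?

The n-th hendecagonal number is n(9n−7)/2.
Smallest index with value ≥ 115785: n = 161 (giving 116081).
Largest index with value ≤ 512915: n = 338 (giving 512915).
Indices 161 through 338: 178 terms.

178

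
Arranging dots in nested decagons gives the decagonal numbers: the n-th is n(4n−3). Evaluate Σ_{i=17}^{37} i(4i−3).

Σ i(4i−3) = 4Σi² − 3Σi over i = 17..37.
Σi = 703 − 136 = 567 and Σi² = 17575 − 1496 = 16079.
4·16079 − 3·567 = 62615.

62615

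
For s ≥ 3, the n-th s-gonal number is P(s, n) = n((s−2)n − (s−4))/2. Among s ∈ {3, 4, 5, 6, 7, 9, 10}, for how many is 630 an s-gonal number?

s = 3: P(3, 35) = 630. ✓
s = 4: P(4, 25) = 625 and P(4, 26) = 676; 630 is not s-gonal.
s = 5: P(5, 20) = 590 and P(5, 21) = 651; 630 is not s-gonal.
s = 6: P(6, 18) = 630. ✓
s = 7: P(7, 16) = 616 and P(7, 17) = 697; 630 is not s-gonal.
s = 9: P(9, 13) = 559 and P(9, 14) = 651; 630 is not s-gonal.
s = 10: P(10, 12) = 540 and P(10, 13) = 637; 630 is not s-gonal.
Hits: s ∈ {3, 6} → 2.

2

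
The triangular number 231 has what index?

Set n(n+1)/2 = 231, giving n² + n − 462 = 0.
The discriminant is 1 + 8·231 = 1849, and √1849 = 43.
So n = (-1 + 43) / 2 = 42/2 = 21.

21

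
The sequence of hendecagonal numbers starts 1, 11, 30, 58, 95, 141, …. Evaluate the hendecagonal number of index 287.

The 287th hendecagonal number is n(9n−7)/2 with n = 287.
287·(9·287 − 7)/2 = 287·2576/2 = 287·1288 = 369656.

369656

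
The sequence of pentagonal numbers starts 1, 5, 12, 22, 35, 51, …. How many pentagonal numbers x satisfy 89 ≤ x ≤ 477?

The n-th pentagonal number is n(3n−1)/2.
Smallest index with value ≥ 89: n = 8 (giving 92).
Largest index with value ≤ 477: n = 18 (giving 477).
Indices 8 through 18: 11 terms.

11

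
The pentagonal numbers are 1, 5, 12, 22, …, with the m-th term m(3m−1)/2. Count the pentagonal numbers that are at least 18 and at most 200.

8

The n-th pentagonal number is n(3n−1)/2.
Smallest index with value ≥ 18: n = 4 (giving 22).
Largest index with value ≤ 200: n = 11 (giving 176).
Indices 4 through 11: 8 terms.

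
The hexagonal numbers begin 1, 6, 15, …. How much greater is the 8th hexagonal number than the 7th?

Consecutive hexagonal numbers differ by 4n − 3: here 4·8 − 3 = 29.

29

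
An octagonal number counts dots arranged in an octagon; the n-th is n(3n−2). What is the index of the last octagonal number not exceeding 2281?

27

Solve n(3n−2) ≤ 2281 for integer n.
n = 27 gives 2133 ≤ 2281, while n = 28 gives 2296 > 2281; so the answer is index 27.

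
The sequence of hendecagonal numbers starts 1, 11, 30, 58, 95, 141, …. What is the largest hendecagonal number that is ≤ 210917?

209196

Solve n(9n−7)/2 ≤ 210917 for integer n.
n = 216 gives 209196 ≤ 210917, while n = 217 gives 211141 > 210917; so the answer is 209196.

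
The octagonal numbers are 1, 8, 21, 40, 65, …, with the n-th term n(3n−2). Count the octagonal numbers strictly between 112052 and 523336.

224

The n-th octagonal number is n(3n−2).
Smallest index with value > 112052: n = 194 (giving 112520).
Largest index with value < 523336: n = 417 (giving 520833).
Indices 194 through 417: 224 terms.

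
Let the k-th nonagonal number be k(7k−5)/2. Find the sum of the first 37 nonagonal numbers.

59755

Σ i(7i−5)/2 = (7Σi² − 5Σi) / 2 over i = 1..37.
Σi = 703 and Σi² = 17575.
(7·17575 − 5·703) / 2 = 119510/2 = 59755.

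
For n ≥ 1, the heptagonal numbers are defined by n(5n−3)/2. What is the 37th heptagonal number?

3367

37·(5·37 − 3)/2 = 37·182/2 = 37·91 = 3367.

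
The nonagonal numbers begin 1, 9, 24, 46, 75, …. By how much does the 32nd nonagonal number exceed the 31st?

218

Consecutive nonagonal numbers differ by 7n − 6: here 7·32 − 6 = 218.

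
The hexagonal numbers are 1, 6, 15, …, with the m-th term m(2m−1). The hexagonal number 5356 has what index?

52

Set n(2n−1) = 5356, giving 2n² − n − 5356 = 0.
So n = (1 + 207) / 4 = 208/4 = 52.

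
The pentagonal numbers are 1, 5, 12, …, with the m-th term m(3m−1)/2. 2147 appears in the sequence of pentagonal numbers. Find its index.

Set n(3n−1)/2 = 2147, giving 3n² − n − 4294 = 0.
The discriminant is 1 + 24·2147 = 51529, and √51529 = 227.
So n = (1 + 227) / 6 = 228/6 = 38.

38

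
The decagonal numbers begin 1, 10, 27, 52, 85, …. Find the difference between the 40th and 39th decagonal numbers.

Consecutive decagonal numbers differ by 8n − 7: here 8·40 − 7 = 313.

313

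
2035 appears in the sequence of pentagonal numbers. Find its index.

37

Set n(3n−1)/2 = 2035, giving 3n² − n − 4070 = 0.
So n = (1 + 221) / 6 = 222/6 = 37.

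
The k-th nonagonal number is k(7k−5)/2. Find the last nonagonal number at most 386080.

384954

Solve n(7n−5)/2 ≤ 386080 for integer n.
n = 332 gives 384954 ≤ 386080, while n = 333 gives 387279 > 386080; so the answer is 384954.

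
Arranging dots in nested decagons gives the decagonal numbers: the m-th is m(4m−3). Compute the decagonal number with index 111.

48951

The 111th decagonal number is n(4n−3) with n = 111.
111·(4·111 − 3) = 111·441 = 48951.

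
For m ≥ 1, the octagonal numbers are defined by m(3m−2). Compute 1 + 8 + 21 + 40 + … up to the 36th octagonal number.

Σ i(3i−2) = 3Σi² − 2Σi over i = 1..36.
Σi = 666 and Σi² = 16206.
3·16206 − 2·666 = 47286.

47286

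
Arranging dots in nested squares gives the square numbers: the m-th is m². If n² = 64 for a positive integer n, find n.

8

We need n² = 64, so n = √64 = 8.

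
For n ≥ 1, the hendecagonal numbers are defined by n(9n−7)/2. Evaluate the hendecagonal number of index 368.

The 368th hendecagonal number is n(9n−7)/2 with n = 368.
368·(9·368 − 7)/2 = 368·3305/2 = 608120.

608120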